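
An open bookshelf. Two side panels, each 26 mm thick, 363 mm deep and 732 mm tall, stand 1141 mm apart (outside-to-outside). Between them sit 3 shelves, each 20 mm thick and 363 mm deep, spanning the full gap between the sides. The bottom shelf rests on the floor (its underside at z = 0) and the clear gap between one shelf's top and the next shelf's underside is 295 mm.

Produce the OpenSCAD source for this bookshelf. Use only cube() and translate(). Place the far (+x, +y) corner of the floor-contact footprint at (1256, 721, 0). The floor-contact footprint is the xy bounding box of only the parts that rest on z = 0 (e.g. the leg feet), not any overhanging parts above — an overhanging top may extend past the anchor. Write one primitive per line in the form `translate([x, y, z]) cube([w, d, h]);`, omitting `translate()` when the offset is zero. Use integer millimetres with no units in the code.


translate([115, 358, 0]) cube([26, 363, 732]);
translate([1230, 358, 0]) cube([26, 363, 732]);
translate([141, 358, 0]) cube([1089, 363, 20]);
translate([141, 358, 315]) cube([1089, 363, 20]);
translate([141, 358, 630]) cube([1089, 363, 20]);


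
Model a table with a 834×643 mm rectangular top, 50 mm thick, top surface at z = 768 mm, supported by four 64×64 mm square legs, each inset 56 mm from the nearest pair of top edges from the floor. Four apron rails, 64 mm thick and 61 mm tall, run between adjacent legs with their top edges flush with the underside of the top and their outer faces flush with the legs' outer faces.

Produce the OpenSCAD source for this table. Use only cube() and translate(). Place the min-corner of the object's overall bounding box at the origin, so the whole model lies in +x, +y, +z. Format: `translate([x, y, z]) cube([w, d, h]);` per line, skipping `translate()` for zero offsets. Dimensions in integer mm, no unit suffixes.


// leg_h = 768 - 50 = 718
// apron z = 718 - 61 = 657
translate([0, 0, 718]) cube([834, 643, 50]);
translate([56, 56, 0]) cube([64, 64, 718]);
translate([714, 56, 0]) cube([64, 64, 718]);
translate([56, 523, 0]) cube([64, 64, 718]);
translate([714, 523, 0]) cube([64, 64, 718]);
translate([120, 56, 657]) cube([594, 64, 61]);
translate([120, 523, 657]) cube([594, 64, 61]);
translate([56, 120, 657]) cube([64, 403, 61]);
translate([714, 120, 657]) cube([64, 403, 61]);


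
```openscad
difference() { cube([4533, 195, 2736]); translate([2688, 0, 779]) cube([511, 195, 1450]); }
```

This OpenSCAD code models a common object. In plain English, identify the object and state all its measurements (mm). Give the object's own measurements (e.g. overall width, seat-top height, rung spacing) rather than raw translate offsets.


A wall 4533 mm long (x), 195 mm thick (y), 2736 mm tall, with a rectangular window opening cut through it. The opening is 511 mm wide and 1450 mm tall; its sill is at z = 779 mm and its near (−x) edge is 2688 mm from the wall's −x end. The opening passes through the full wall thickness.


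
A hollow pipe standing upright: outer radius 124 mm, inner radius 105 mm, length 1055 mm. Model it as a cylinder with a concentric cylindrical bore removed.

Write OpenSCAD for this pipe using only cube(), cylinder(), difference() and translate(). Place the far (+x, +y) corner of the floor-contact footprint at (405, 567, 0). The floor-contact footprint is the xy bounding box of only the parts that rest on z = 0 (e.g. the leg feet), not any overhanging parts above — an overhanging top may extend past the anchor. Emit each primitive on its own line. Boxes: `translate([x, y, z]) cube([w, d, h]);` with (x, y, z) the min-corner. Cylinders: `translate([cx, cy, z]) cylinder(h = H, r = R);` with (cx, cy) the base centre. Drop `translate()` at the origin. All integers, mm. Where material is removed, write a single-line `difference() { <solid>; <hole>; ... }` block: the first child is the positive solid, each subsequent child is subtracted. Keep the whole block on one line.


difference() { translate([281, 443, 0]) cylinder(h = 1055, r = 124); translate([281, 443, 0]) cylinder(h = 1055, r = 105); }


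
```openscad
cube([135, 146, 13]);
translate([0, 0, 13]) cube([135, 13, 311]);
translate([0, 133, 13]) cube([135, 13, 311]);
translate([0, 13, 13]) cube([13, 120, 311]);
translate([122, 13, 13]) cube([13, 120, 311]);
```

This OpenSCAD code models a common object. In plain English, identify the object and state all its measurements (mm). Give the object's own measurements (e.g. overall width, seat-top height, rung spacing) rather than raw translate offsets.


An open-topped rectangular box: outside dimensions 135×146×324 mm, with a uniform wall and base thickness of 13 mm. The base is a full 135×146 slab on the floor; four walls sit on top of the base. The front and back walls (the −y and +y sides) span the full width; the two side walls fit between them.


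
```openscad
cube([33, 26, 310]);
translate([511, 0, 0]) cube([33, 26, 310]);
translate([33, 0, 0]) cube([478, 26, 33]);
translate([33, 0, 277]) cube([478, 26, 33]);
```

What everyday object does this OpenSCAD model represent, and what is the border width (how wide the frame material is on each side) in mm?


A picture frame. The border width is 33 mm.

Four thin pieces enclosing a rectangular opening — a picture frame. The two full-height stiles are 310 mm tall; the top rail sits at z = 277 and is 33 mm tall, so the border above the opening is 310 − 277 = 33 mm, matching the stile x-width.


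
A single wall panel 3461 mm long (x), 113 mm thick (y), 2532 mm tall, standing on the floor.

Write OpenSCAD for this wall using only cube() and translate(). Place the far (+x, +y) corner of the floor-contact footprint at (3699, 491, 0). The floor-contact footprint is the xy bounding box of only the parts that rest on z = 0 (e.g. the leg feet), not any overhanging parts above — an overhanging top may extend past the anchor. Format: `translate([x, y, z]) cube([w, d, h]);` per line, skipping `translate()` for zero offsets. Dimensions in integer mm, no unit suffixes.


translate([238, 378, 0]) cube([3461, 113, 2532]);


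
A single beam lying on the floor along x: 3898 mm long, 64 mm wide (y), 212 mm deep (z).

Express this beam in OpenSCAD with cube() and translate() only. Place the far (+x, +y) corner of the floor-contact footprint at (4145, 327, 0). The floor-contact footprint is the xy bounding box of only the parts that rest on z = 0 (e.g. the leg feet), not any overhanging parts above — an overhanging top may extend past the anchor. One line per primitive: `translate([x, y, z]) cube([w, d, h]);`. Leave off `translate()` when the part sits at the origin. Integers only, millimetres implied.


translate([247, 263, 0]) cube([3898, 64, 212]);


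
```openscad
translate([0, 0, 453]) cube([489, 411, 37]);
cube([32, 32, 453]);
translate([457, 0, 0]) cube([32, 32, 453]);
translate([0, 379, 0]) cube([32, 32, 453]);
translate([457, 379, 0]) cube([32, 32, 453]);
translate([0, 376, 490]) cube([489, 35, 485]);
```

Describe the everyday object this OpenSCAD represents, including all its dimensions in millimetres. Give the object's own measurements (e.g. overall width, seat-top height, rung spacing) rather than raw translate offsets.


A chair. The seat is a 489×411×37 mm slab with its top at z = 490 mm, on four 32×32 mm corner legs (flush with the seat edges, standing on z = 0). A flat backrest 35 mm thick, 485 mm tall, spans the full seat width and rises from the seat top along its +y edge, rear face flush with the rear of the seat.


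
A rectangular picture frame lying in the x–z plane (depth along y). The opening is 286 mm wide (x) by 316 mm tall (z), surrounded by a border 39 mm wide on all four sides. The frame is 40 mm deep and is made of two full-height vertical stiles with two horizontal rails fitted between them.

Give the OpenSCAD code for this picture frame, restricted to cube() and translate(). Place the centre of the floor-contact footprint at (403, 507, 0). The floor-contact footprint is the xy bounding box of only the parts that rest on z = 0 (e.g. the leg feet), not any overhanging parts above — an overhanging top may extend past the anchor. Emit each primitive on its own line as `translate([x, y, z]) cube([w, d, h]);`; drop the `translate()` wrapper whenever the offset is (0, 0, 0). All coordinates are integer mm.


translate([221, 487, 0]) cube([39, 40, 394]);
translate([546, 487, 0]) cube([39, 40, 394]);
translate([260, 487, 0]) cube([286, 40, 39]);
translate([260, 487, 355]) cube([286, 40, 39]);


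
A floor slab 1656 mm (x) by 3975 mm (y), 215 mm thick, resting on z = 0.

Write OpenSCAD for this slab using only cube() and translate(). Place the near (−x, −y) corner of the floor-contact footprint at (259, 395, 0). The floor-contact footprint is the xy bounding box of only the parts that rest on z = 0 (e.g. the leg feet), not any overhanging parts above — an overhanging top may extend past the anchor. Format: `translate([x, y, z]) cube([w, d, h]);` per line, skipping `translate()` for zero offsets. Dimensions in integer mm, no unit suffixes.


translate([259, 395, 0]) cube([1656, 3975, 215]);


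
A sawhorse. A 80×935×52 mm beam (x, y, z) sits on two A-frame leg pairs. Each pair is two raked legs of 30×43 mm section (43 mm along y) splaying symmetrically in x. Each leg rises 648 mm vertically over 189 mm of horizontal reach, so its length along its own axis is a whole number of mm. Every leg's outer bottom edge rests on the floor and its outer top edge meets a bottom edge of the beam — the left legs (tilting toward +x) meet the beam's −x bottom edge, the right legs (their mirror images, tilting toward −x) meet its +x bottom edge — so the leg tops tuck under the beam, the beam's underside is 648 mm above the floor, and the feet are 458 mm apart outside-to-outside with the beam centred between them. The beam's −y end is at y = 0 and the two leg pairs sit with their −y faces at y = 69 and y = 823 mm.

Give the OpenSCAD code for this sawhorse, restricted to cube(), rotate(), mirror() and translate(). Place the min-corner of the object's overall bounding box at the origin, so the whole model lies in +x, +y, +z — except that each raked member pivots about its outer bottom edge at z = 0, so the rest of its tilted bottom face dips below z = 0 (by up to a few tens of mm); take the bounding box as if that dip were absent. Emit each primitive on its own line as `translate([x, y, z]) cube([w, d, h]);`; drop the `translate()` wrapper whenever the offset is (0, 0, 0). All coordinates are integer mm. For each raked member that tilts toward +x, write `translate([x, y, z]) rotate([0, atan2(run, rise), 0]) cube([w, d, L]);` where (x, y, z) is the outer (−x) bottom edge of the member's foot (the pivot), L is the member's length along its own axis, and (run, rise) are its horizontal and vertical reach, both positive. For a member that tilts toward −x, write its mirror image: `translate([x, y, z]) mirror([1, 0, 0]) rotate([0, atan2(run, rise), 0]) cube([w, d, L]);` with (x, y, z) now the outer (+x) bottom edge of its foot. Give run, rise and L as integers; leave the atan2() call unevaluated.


translate([189, 0, 648]) cube([80, 935, 52]);
translate([0, 69, 0]) rotate([0, atan2(189, 648), 0]) cube([30, 43, 675]);
translate([458, 69, 0]) mirror([1, 0, 0]) rotate([0, atan2(189, 648), 0]) cube([30, 43, 675]);
translate([0, 823, 0]) rotate([0, atan2(189, 648), 0]) cube([30, 43, 675]);
translate([458, 823, 0]) mirror([1, 0, 0]) rotate([0, atan2(189, 648), 0]) cube([30, 43, 675]);


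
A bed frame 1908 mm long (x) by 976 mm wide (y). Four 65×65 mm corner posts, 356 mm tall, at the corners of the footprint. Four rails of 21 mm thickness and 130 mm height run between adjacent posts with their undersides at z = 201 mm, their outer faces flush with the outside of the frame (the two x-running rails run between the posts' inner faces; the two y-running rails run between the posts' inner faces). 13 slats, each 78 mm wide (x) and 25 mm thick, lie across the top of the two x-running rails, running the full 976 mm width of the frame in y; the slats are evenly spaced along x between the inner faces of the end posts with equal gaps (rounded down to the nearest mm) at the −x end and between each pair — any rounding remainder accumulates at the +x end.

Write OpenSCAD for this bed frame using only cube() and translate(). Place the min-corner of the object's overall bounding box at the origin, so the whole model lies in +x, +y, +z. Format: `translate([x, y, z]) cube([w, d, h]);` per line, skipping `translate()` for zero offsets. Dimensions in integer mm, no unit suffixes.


cube([65, 65, 356]);
translate([0, 911, 0]) cube([65, 65, 356]);
translate([1843, 0, 0]) cube([65, 65, 356]);
translate([1843, 911, 0]) cube([65, 65, 356]);
translate([65, 0, 201]) cube([1778, 21, 130]);
translate([65, 955, 201]) cube([1778, 21, 130]);
translate([0, 65, 201]) cube([21, 846, 130]);
translate([1887, 65, 201]) cube([21, 846, 130]);
translate([119, 0, 331]) cube([78, 976, 25]);
translate([251, 0, 331]) cube([78, 976, 25]);
translate([383, 0, 331]) cube([78, 976, 25]);
translate([515, 0, 331]) cube([78, 976, 25]);
translate([647, 0, 331]) cube([78, 976, 25]);
translate([779, 0, 331]) cube([78, 976, 25]);
translate([911, 0, 331]) cube([78, 976, 25]);
translate([1043, 0, 331]) cube([78, 976, 25]);
translate([1175, 0, 331]) cube([78, 976, 25]);
translate([1307, 0, 331]) cube([78, 976, 25]);
translate([1439, 0, 331]) cube([78, 976, 25]);
translate([1571, 0, 331]) cube([78, 976, 25]);
translate([1703, 0, 331]) cube([78, 976, 25]);


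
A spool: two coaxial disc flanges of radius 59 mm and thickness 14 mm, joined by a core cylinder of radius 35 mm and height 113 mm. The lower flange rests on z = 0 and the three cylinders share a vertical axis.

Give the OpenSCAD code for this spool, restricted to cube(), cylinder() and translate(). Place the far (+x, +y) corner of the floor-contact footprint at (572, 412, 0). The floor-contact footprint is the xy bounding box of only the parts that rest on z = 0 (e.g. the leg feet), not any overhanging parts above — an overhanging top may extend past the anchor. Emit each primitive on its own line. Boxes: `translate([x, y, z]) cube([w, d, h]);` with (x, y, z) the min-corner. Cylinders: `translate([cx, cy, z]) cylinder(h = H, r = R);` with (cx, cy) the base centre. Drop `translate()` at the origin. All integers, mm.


translate([513, 353, 0]) cylinder(h = 14, r = 59);
translate([513, 353, 14]) cylinder(h = 113, r = 35);
translate([513, 353, 127]) cylinder(h = 14, r = 59);


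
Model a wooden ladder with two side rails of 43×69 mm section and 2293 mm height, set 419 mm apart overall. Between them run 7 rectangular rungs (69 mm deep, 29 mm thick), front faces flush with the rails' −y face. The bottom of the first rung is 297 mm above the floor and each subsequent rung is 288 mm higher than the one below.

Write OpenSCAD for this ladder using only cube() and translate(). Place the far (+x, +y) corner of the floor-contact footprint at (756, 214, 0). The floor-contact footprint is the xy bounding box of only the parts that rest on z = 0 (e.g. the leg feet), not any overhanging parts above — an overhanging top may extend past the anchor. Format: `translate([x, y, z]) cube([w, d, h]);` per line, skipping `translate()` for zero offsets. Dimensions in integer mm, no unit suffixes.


translate([337, 145, 0]) cube([43, 69, 2293]);
translate([713, 145, 0]) cube([43, 69, 2293]);
translate([380, 145, 297]) cube([333, 69, 29]);
translate([380, 145, 585]) cube([333, 69, 29]);
translate([380, 145, 873]) cube([333, 69, 29]);
translate([380, 145, 1161]) cube([333, 69, 29]);
translate([380, 145, 1449]) cube([333, 69, 29]);
translate([380, 145, 1737]) cube([333, 69, 29]);
translate([380, 145, 2025]) cube([333, 69, 29]);


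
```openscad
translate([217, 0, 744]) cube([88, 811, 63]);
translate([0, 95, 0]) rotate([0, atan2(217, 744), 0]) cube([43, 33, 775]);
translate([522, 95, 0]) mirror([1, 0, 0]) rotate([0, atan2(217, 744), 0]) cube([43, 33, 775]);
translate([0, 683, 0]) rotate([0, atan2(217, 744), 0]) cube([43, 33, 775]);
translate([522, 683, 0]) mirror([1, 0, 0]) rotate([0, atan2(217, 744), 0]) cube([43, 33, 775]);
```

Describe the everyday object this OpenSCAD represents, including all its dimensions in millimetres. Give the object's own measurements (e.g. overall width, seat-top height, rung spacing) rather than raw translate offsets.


A sawhorse. A 88×811×63 mm beam (x, y, z) sits on two A-frame leg pairs. Each pair is two raked legs of 43×33 mm section (33 mm along y) splaying symmetrically in x. Each leg rises 744 mm vertically over 217 mm of horizontal reach and is 775 mm long along its own axis. Every leg's outer bottom edge rests on the floor and its outer top edge meets a bottom edge of the beam — the left legs (tilting toward +x) meet the beam's −x bottom edge, the right legs (their mirror images, tilting toward −x) meet its +x bottom edge — so the leg tops tuck under the beam, the beam's underside is 744 mm above the floor, and the feet are 522 mm apart outside-to-outside with the beam centred between them. The two leg pairs are set in 95 mm from either end of the beam.


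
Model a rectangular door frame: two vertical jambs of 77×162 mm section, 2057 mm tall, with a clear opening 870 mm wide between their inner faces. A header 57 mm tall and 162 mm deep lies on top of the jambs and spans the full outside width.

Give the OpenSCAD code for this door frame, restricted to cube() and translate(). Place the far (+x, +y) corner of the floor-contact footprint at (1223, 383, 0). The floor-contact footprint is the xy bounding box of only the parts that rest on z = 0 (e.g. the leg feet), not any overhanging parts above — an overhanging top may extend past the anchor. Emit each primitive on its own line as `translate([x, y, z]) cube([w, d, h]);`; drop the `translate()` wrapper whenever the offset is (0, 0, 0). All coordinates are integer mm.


translate([199, 221, 0]) cube([77, 162, 2057]);
translate([1146, 221, 0]) cube([77, 162, 2057]);
translate([199, 221, 2057]) cube([1024, 162, 57]);


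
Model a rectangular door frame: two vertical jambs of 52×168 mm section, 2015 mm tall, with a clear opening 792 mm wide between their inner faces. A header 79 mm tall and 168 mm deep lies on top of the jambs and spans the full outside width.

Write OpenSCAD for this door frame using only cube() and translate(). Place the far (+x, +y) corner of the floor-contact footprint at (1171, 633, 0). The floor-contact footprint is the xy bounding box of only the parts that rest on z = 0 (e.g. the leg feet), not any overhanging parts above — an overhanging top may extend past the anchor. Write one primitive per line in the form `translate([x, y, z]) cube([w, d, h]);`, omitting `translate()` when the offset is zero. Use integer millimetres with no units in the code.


translate([275, 465, 0]) cube([52, 168, 2015]);
translate([1119, 465, 0]) cube([52, 168, 2015]);
translate([275, 465, 2015]) cube([896, 168, 79]);


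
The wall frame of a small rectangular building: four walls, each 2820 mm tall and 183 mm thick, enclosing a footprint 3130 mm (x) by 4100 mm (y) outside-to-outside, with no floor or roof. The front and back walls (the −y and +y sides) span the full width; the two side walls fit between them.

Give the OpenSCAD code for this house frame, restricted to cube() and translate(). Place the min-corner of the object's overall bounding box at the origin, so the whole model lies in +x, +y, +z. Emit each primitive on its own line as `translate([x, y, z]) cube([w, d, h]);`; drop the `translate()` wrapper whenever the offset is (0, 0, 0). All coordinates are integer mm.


cube([3130, 183, 2820]);
translate([0, 3917, 0]) cube([3130, 183, 2820]);
translate([0, 183, 0]) cube([183, 3734, 2820]);
translate([2947, 183, 0]) cube([183, 3734, 2820]);


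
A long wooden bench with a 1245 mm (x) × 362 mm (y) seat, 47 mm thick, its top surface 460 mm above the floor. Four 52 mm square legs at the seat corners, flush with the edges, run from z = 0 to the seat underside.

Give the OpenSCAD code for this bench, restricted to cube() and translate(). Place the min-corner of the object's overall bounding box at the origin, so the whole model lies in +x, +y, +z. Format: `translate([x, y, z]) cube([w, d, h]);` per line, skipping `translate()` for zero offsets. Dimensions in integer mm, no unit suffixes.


// leg_h = 460 − 47 = 413
translate([0, 0, 413]) cube([1245, 362, 47]);
cube([52, 52, 413]);
translate([0, 310, 0]) cube([52, 52, 413]);
translate([1193, 0, 0]) cube([52, 52, 413]);
translate([1193, 310, 0]) cube([52, 52, 413]);


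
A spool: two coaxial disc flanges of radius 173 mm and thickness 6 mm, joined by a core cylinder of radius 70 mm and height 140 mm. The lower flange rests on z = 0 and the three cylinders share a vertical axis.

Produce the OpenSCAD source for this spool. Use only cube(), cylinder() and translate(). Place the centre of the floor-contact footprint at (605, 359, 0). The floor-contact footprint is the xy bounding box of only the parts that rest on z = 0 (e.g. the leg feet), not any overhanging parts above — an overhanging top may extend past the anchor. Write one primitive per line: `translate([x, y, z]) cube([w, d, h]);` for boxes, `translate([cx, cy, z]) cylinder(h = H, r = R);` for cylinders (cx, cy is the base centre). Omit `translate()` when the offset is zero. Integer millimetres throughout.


translate([605, 359, 0]) cylinder(h = 6, r = 173);
translate([605, 359, 6]) cylinder(h = 140, r = 70);
translate([605, 359, 146]) cylinder(h = 6, r = 173);


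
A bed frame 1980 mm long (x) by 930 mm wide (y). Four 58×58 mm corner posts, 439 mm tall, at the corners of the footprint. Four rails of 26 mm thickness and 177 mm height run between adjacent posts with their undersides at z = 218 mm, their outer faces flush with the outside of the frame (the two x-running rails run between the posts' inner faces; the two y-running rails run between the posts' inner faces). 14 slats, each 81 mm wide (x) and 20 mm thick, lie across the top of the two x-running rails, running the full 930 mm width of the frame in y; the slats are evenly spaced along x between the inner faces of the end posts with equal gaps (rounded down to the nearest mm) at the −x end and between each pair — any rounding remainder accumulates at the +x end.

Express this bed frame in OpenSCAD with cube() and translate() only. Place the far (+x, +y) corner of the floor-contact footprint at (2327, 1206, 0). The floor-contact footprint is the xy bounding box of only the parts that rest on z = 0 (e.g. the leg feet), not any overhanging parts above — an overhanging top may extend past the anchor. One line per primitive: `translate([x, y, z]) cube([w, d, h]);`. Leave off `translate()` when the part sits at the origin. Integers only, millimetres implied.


translate([347, 276, 0]) cube([58, 58, 439]);
translate([347, 1148, 0]) cube([58, 58, 439]);
translate([2269, 276, 0]) cube([58, 58, 439]);
translate([2269, 1148, 0]) cube([58, 58, 439]);
translate([405, 276, 218]) cube([1864, 26, 177]);
translate([405, 1180, 218]) cube([1864, 26, 177]);
translate([347, 334, 218]) cube([26, 814, 177]);
translate([2301, 334, 218]) cube([26, 814, 177]);
translate([453, 276, 395]) cube([81, 930, 20]);
translate([582, 276, 395]) cube([81, 930, 20]);
translate([711, 276, 395]) cube([81, 930, 20]);
translate([840, 276, 395]) cube([81, 930, 20]);
translate([969, 276, 395]) cube([81, 930, 20]);
translate([1098, 276, 395]) cube([81, 930, 20]);
translate([1227, 276, 395]) cube([81, 930, 20]);
translate([1356, 276, 395]) cube([81, 930, 20]);
translate([1485, 276, 395]) cube([81, 930, 20]);
translate([1614, 276, 395]) cube([81, 930, 20]);
translate([1743, 276, 395]) cube([81, 930, 20]);
translate([1872, 276, 395]) cube([81, 930, 20]);
translate([2001, 276, 395]) cube([81, 930, 20]);
translate([2130, 276, 395]) cube([81, 930, 20]);


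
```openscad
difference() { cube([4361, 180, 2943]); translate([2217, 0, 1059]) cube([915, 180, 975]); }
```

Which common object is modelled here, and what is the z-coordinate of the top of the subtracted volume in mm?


A wall with a window opening. The window head height is 2034 mm.

A wall with a rectangular opening subtracted — a window. Sill at z = 1059, opening 975 mm tall, so the head is at 1059 + 975 = 2034 mm.


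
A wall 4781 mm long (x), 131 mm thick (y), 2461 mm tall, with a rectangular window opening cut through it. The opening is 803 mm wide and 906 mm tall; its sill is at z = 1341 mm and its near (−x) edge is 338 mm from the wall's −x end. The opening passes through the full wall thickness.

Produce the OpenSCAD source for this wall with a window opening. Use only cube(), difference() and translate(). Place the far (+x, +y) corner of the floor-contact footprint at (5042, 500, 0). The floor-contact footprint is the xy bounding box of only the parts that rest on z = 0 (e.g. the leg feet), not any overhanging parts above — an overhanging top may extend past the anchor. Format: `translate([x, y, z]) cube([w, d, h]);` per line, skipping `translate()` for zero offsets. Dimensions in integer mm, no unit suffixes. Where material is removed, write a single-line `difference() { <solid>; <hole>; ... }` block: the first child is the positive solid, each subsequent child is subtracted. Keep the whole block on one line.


difference() { translate([261, 369, 0]) cube([4781, 131, 2461]); translate([599, 369, 1341]) cube([803, 131, 906]); }


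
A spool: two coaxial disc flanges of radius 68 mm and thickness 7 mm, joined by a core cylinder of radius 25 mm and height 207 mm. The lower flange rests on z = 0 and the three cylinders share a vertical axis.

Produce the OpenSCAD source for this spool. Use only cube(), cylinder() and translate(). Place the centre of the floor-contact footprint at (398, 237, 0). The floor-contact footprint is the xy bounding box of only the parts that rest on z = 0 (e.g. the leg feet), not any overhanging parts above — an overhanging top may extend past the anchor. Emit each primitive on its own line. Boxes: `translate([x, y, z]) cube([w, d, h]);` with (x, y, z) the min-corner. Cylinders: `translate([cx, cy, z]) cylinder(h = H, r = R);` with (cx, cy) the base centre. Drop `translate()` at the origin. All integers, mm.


translate([398, 237, 0]) cylinder(h = 7, r = 68);
translate([398, 237, 7]) cylinder(h = 207, r = 25);
translate([398, 237, 214]) cylinder(h = 7, r = 68);


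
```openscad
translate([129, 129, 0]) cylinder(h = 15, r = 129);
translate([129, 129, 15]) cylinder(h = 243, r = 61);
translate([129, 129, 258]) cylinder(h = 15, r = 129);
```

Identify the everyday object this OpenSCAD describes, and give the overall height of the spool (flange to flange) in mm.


A spool. The overall height is 273 mm.

Three coaxial cylinders, large–small–large — a spool. Two 15 mm flanges and a 243 mm core give 15 + 243 + 15 = 273 mm.


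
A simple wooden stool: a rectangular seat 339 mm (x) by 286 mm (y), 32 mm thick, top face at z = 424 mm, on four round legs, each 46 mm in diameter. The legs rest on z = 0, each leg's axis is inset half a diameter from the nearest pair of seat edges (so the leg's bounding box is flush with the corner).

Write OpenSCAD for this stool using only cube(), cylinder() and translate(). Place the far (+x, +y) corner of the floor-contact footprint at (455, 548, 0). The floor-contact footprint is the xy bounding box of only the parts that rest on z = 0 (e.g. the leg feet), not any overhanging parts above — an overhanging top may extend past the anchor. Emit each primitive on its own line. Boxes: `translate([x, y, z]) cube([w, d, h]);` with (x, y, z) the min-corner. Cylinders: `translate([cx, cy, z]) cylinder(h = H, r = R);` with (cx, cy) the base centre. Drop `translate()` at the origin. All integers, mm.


translate([116, 262, 392]) cube([339, 286, 32]);
translate([139, 285, 0]) cylinder(h = 392, r = 23);
translate([432, 285, 0]) cylinder(h = 392, r = 23);
translate([139, 525, 0]) cylinder(h = 392, r = 23);
translate([432, 525, 0]) cylinder(h = 392, r = 23);


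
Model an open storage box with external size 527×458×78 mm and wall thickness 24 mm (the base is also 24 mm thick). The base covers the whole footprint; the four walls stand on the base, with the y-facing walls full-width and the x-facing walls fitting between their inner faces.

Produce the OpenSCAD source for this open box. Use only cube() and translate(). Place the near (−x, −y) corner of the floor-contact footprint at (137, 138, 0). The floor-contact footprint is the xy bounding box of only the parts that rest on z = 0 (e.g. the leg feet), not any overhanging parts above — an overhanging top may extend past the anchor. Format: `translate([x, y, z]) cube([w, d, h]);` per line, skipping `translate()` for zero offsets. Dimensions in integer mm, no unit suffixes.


translate([137, 138, 0]) cube([527, 458, 24]);
translate([137, 138, 24]) cube([527, 24, 54]);
translate([137, 572, 24]) cube([527, 24, 54]);
translate([137, 162, 24]) cube([24, 410, 54]);
translate([640, 162, 24]) cube([24, 410, 54]);


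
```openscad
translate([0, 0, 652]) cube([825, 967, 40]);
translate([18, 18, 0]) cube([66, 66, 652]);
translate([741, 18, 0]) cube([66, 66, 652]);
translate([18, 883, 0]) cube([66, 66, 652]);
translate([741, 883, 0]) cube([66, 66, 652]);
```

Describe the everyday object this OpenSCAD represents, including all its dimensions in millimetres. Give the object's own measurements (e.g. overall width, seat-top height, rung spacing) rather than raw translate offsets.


A rectangular dining table. The top is 825×967×40 mm with its upper surface at z = 692 mm. It stands on four 66×66 mm square legs, each inset 18 mm from the nearest pair of top edges, running from the floor to the underside of the top.


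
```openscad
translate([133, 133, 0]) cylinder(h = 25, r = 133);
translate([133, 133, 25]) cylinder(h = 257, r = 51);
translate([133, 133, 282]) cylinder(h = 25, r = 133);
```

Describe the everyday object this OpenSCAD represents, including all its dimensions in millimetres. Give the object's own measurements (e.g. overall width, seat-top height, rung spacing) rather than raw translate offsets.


A spool: two coaxial disc flanges of radius 133 mm and thickness 25 mm, joined by a core cylinder of radius 51 mm and height 257 mm. The lower flange rests on z = 0 and the three cylinders share a vertical axis.


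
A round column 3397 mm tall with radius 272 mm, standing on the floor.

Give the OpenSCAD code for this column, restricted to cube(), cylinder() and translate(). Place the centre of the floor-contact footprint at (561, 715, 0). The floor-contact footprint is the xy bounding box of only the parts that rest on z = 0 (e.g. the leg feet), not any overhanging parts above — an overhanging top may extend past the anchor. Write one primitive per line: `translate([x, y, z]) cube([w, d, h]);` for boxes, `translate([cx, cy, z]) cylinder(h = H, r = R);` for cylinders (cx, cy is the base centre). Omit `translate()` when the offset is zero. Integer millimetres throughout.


translate([561, 715, 0]) cylinder(h = 3397, r = 272);


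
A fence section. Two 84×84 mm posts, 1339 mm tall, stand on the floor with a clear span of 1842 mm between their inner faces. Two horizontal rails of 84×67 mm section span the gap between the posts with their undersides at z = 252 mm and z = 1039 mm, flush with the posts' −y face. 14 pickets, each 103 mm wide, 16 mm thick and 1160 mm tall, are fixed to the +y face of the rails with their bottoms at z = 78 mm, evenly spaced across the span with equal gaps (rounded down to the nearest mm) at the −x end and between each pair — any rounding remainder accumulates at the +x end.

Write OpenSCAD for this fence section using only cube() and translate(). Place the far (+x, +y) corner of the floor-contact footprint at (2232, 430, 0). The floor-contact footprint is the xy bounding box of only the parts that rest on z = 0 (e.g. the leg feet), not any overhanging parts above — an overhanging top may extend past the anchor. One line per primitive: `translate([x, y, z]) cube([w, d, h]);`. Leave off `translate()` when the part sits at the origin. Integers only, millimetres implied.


translate([222, 346, 0]) cube([84, 84, 1339]);
translate([2148, 346, 0]) cube([84, 84, 1339]);
translate([306, 346, 252]) cube([1842, 84, 67]);
translate([306, 346, 1039]) cube([1842, 84, 67]);
translate([332, 430, 78]) cube([103, 16, 1160]);
translate([461, 430, 78]) cube([103, 16, 1160]);
translate([590, 430, 78]) cube([103, 16, 1160]);
translate([719, 430, 78]) cube([103, 16, 1160]);
translate([848, 430, 78]) cube([103, 16, 1160]);
translate([977, 430, 78]) cube([103, 16, 1160]);
translate([1106, 430, 78]) cube([103, 16, 1160]);
translate([1235, 430, 78]) cube([103, 16, 1160]);
translate([1364, 430, 78]) cube([103, 16, 1160]);
translate([1493, 430, 78]) cube([103, 16, 1160]);
translate([1622, 430, 78]) cube([103, 16, 1160]);
translate([1751, 430, 78]) cube([103, 16, 1160]);
translate([1880, 430, 78]) cube([103, 16, 1160]);
translate([2009, 430, 78]) cube([103, 16, 1160]);


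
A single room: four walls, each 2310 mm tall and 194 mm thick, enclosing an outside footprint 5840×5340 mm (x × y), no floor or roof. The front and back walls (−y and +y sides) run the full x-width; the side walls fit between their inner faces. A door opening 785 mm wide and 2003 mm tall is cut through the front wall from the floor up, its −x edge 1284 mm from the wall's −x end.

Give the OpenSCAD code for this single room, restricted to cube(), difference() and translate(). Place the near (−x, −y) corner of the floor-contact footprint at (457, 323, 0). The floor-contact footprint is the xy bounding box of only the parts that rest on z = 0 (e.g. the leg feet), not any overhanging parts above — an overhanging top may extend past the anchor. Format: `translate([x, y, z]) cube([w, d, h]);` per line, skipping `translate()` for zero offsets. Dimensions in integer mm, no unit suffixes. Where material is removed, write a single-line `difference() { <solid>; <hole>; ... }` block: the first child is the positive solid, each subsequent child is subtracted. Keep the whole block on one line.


difference() { translate([457, 323, 0]) cube([5840, 194, 2310]); translate([1741, 323, 0]) cube([785, 194, 2003]); }
translate([457, 5469, 0]) cube([5840, 194, 2310]);
translate([457, 517, 0]) cube([194, 4952, 2310]);
translate([6103, 517, 0]) cube([194, 4952, 2310]);


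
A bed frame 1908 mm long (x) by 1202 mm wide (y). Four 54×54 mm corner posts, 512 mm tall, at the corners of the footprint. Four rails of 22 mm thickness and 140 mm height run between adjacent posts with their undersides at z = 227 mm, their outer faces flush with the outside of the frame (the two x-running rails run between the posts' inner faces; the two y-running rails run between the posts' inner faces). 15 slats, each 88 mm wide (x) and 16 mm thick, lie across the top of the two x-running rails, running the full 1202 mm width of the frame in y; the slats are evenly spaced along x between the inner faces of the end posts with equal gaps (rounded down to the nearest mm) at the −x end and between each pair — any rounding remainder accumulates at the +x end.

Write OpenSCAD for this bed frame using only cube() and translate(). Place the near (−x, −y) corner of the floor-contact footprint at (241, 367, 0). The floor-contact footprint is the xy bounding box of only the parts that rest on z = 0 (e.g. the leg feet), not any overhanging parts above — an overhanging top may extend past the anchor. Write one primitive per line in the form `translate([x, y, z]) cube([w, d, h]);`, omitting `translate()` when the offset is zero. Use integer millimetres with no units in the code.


translate([241, 367, 0]) cube([54, 54, 512]);
translate([241, 1515, 0]) cube([54, 54, 512]);
translate([2095, 367, 0]) cube([54, 54, 512]);
translate([2095, 1515, 0]) cube([54, 54, 512]);
translate([295, 367, 227]) cube([1800, 22, 140]);
translate([295, 1547, 227]) cube([1800, 22, 140]);
translate([241, 421, 227]) cube([22, 1094, 140]);
translate([2127, 421, 227]) cube([22, 1094, 140]);
translate([325, 367, 367]) cube([88, 1202, 16]);
translate([443, 367, 367]) cube([88, 1202, 16]);
translate([561, 367, 367]) cube([88, 1202, 16]);
translate([679, 367, 367]) cube([88, 1202, 16]);
translate([797, 367, 367]) cube([88, 1202, 16]);
translate([915, 367, 367]) cube([88, 1202, 16]);
translate([1033, 367, 367]) cube([88, 1202, 16]);
translate([1151, 367, 367]) cube([88, 1202, 16]);
translate([1269, 367, 367]) cube([88, 1202, 16]);
translate([1387, 367, 367]) cube([88, 1202, 16]);
translate([1505, 367, 367]) cube([88, 1202, 16]);
translate([1623, 367, 367]) cube([88, 1202, 16]);
translate([1741, 367, 367]) cube([88, 1202, 16]);
translate([1859, 367, 367]) cube([88, 1202, 16]);
translate([1977, 367, 367]) cube([88, 1202, 16]);


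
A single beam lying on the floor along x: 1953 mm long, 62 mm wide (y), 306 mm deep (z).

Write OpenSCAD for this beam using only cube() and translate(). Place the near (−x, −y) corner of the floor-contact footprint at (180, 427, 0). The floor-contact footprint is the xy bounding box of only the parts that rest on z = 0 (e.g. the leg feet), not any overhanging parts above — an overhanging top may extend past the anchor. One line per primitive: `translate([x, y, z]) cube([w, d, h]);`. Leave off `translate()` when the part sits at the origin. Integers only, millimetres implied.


translate([180, 427, 0]) cube([1953, 62, 306]);


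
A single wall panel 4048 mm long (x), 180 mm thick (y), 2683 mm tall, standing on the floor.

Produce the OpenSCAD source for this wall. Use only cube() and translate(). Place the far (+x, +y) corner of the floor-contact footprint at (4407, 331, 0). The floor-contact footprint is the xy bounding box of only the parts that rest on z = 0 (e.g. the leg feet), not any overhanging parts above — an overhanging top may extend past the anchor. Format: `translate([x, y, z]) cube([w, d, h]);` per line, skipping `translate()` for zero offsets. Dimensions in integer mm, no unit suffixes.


translate([359, 151, 0]) cube([4048, 180, 2683]);


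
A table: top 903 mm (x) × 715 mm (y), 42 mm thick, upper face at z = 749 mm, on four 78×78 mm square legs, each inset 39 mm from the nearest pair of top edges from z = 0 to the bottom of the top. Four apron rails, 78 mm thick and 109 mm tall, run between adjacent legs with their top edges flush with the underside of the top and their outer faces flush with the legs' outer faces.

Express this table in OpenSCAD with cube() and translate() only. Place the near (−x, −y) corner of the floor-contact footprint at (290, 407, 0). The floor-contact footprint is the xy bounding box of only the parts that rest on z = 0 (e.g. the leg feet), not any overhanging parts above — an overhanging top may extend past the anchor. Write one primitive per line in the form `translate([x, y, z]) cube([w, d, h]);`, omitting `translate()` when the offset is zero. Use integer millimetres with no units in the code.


translate([251, 368, 707]) cube([903, 715, 42]);
translate([290, 407, 0]) cube([78, 78, 707]);
translate([1037, 407, 0]) cube([78, 78, 707]);
translate([290, 966, 0]) cube([78, 78, 707]);
translate([1037, 966, 0]) cube([78, 78, 707]);
translate([368, 407, 598]) cube([669, 78, 109]);
translate([368, 966, 598]) cube([669, 78, 109]);
translate([290, 485, 598]) cube([78, 481, 109]);
translate([1037, 485, 598]) cube([78, 481, 109]);


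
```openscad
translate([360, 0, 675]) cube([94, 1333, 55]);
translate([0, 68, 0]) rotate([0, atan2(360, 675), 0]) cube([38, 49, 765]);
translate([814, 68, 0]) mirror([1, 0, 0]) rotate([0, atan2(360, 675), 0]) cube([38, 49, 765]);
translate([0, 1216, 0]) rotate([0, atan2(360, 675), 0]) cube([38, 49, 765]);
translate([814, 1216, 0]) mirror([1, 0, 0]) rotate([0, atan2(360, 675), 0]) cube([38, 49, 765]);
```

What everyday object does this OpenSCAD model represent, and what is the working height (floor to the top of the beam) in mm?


A sawhorse. The overall height is 730 mm.

A beam across two mirrored pairs of raked legs — a sawhorse. The beam's underside is at z = 675 (matching the legs' vertical rise in atan2(360, 675)) and the beam is 55 mm tall, so its top is at 675 + 55 = 730 mm. The raked legs top out at the beam's underside, so that is the highest point.
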